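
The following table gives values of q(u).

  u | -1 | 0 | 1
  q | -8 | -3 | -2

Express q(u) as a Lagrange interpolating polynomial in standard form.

q(u) = -2u^2 + 3u - 3

Build the Lagrange basis polynomials:
L_0(u) = u(u - 1) / [2] = (1/2)u^2 - (1/2)u
L_1(u) = (u + 1)(u - 1) / [-1] = -u^2 + 1
L_2(u) = (u + 1)u / [2] = (1/2)u^2 + (1/2)u
q(u) = (-8)·L_0 + (-3)·L_1 + (-2)·L_2
  (-8)·L_0(u) = -4u^2 + 4u
  (-3)·L_1(u) = 3u^2 - 3
  (-2)·L_2(u) = -u^2 - u
Adding term by term: -2u^2 + 3u - 3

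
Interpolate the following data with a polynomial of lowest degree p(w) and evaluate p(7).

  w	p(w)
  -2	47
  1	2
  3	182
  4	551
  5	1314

L_0(7) = (6)·(4)·(3)·(2)/[(-3)·(-5)·(-6)·(-7)] = 8/35
L_1(7) = (9)·(4)·(3)·(2)/[(3)·(-2)·(-3)·(-4)] = -3
L_2(7) = (9)·(6)·(3)·(2)/[(5)·(2)·(-1)·(-2)] = 81/5
L_3(7) = (9)·(6)·(4)·(2)/[(6)·(3)·(1)·(-1)] = -24
L_4(7) = (9)·(6)·(4)·(3)/[(7)·(4)·(2)·(1)] = 81/7
Sum: 47·(8/35) + 2·(-3) + 182·(81/5) + 551·(-24) + 1314·(81/7) = 4934

4934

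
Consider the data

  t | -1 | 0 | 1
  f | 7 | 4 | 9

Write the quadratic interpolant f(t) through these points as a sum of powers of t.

L_0(t) = t(t - 1) / [2] = (1/2)t^2 - (1/2)t
L_1(t) = (t + 1)(t - 1) / [-1] = -t^2 + 1
L_2(t) = (t + 1)t / [2] = (1/2)t^2 + (1/2)t
f(t) = 7·L_0 + 4·L_1 + 9·L_2
  7·L_0(t) = (7/2)t^2 - (7/2)t
  4·L_1(t) = -4t^2 + 4
  9·L_2(t) = (9/2)t^2 + (9/2)t
Adding term by term: 4t^2 + t + 4

f(t) = 4t^2 + t + 4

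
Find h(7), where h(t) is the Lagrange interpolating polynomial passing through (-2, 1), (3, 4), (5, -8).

L_0(7) = (4)·(2)/[(-5)·(-7)] = 8/35
L_1(7) = (9)·(2)/[(5)·(-2)] = -9/5
L_2(7) = (9)·(4)/[(7)·(2)] = 18/7
Sum: 1·(8/35) + 4·(-9/5) + (-8)·(18/7) = -964/35

-964/35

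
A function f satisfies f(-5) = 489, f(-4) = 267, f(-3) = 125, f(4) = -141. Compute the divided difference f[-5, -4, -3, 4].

-3

f[-5,-4] = (267 - 489) / (-4 - (-5)) = -222
f[-4,-3] = (125 - 267) / (-3 - (-4)) = -142
f[-3,4] = (-141 - 125) / (4 - (-3)) = -38
f[-5,-4,-3] = (-142 - (-222)) / (-3 - (-5)) = 40
f[-4,-3,4] = (-38 - (-142)) / (4 - (-4)) = 13
f[-5,-4,-3,4] = (13 - 40) / (4 - (-5)) = -3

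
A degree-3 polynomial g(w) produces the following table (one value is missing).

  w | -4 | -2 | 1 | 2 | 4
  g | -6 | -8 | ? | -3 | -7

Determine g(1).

-117/32

The 4 known values determine g uniquely (degree ≤ 3).
L_0(1) = (3)·(-1)·(-3)/[(-2)·(-6)·(-8)] = -3/32
L_1(1) = (5)·(-1)·(-3)/[(2)·(-4)·(-6)] = 5/16
L_2(1) = (5)·(3)·(-3)/[(6)·(4)·(-2)] = 15/16
L_3(1) = (5)·(3)·(-1)/[(8)·(6)·(2)] = -5/32
Sum: (-6)·(-3/32) + (-8)·(5/16) + (-3)·(15/16) + (-7)·(-5/32) = -117/32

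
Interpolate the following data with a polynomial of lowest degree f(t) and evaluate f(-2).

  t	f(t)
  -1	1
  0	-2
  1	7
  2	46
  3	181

46

L_0(-2) = (-2)·(-3)·(-4)·(-5)/[(-1)·(-2)·(-3)·(-4)] = 5
L_1(-2) = (-1)·(-3)·(-4)·(-5)/[(1)·(-1)·(-2)·(-3)] = -10
L_2(-2) = (-1)·(-2)·(-4)·(-5)/[(2)·(1)·(-1)·(-2)] = 10
L_3(-2) = (-1)·(-2)·(-3)·(-5)/[(3)·(2)·(1)·(-1)] = -5
L_4(-2) = (-1)·(-2)·(-3)·(-4)/[(4)·(3)·(2)·(1)] = 1
Sum: 1·(5) + (-2)·(-10) + 7·(10) + 46·(-5) + 181·(1) = 46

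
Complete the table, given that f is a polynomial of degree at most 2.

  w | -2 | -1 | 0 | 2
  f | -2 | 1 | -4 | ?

The 3 known values determine f uniquely (degree ≤ 2).
Evaluate each Lagrange basis at w = 2:
L_0(2) = (3)·(2)/[(-1)·(-2)] = 3
L_1(2) = (4)·(2)/[(1)·(-1)] = -8
L_2(2) = (4)·(3)/[(2)·(1)] = 6
Sum: (-2)·(3) + 1·(-8) + (-4)·(6) = -38

-38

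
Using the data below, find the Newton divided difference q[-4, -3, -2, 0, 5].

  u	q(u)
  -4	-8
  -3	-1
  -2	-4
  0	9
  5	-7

-731/2520

q[-4,-3] = (-1 - (-8)) / (-3 - (-4)) = 7
q[-3,-2] = (-4 - (-1)) / (-2 - (-3)) = -3
q[-2,0] = (9 - (-4)) / (0 - (-2)) = 13/2
q[0,5] = (-7 - 9) / (5 - 0) = -16/5
q[-4,-3,-2] = (-3 - 7) / (-2 - (-4)) = -5
q[-3,-2,0] = (13/2 - (-3)) / (0 - (-3)) = 19/6
q[-2,0,5] = (-16/5 - 13/2) / (5 - (-2)) = -97/70
q[-4,-3,-2,0] = (19/6 - (-5)) / (0 - (-4)) = 49/24
q[-3,-2,0,5] = (-97/70 - 19/6) / (5 - (-3)) = -239/420
q[-4,-3,-2,0,5] = (-239/420 - 49/24) / (5 - (-4)) = -731/2520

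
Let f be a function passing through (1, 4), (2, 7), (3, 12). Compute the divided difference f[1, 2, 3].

f[1,2] = (7 - 4) / (2 - 1) = 3
f[2,3] = (12 - 7) / (3 - 2) = 5
f[1,2,3] = (5 - 3) / (3 - 1) = 1

1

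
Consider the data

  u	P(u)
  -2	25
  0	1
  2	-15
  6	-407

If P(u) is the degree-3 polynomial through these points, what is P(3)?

Using Newton's divided-difference form:
P[-2,0] = (1 - 25) / (0 - (-2)) = -12
P[0,2] = (-15 - 1) / (2 - 0) = -8
P[2,6] = (-407 - (-15)) / (6 - 2) = -98
P[-2,0,2] = (-8 - (-12)) / (2 - (-2)) = 1
P[0,2,6] = (-98 - (-8)) / (6 - 0) = -15
P[-2,0,2,6] = (-15 - 1) / (6 - (-2)) = -2
P(3) = 25 + (-12)·(5) + 1·(5)·(3) + (-2)·(5)·(3)·(1) = -50

-50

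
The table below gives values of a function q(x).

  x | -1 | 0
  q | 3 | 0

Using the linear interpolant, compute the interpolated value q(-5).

Evaluate each Lagrange basis at x = -5:
L_0(-5) = (-5)/[(-1)] = 5
L_1(-5) = (-4)/[(1)] = -4
Sum: 3·(5) + 0 = 15

15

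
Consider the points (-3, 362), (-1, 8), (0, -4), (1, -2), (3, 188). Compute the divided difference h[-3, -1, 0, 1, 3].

h[-3,-1] = (8 - 362) / (-1 - (-3)) = -177
h[-1,0] = (-4 - 8) / (0 - (-1)) = -12
h[0,1] = (-2 - (-4)) / (1 - 0) = 2
h[1,3] = (188 - (-2)) / (3 - 1) = 95
h[-3,-1,0] = (-12 - (-177)) / (0 - (-3)) = 55
h[-1,0,1] = (2 - (-12)) / (1 - (-1)) = 7
h[0,1,3] = (95 - 2) / (3 - 0) = 31
h[-3,-1,0,1] = (7 - 55) / (1 - (-3)) = -12
h[-1,0,1,3] = (31 - 7) / (3 - (-1)) = 6
h[-3,-1,0,1,3] = (6 - (-12)) / (3 - (-3)) = 3

3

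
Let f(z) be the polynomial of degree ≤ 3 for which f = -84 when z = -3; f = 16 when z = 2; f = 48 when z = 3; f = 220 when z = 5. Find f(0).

Evaluate each Lagrange basis at z = 0:
L_0(0) = (-2)·(-3)·(-5)/[(-5)·(-6)·(-8)] = 1/8
L_1(0) = (3)·(-3)·(-5)/[(5)·(-1)·(-3)] = 3
L_2(0) = (3)·(-2)·(-5)/[(6)·(1)·(-2)] = -5/2
L_3(0) = (3)·(-2)·(-3)/[(8)·(3)·(2)] = 3/8
Sum: (-84)·(1/8) + 16·(3) + 48·(-5/2) + 220·(3/8) = 0

0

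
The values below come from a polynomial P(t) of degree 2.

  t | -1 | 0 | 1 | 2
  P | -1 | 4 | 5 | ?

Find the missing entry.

The 3 known values determine P uniquely (degree ≤ 2).
L_0(2) = (2)·(1)/[(-1)·(-2)] = 1
L_1(2) = (3)·(1)/[(1)·(-1)] = -3
L_2(2) = (3)·(2)/[(2)·(1)] = 3
Sum: (-1)·(1) + 4·(-3) + 5·(3) = 2

2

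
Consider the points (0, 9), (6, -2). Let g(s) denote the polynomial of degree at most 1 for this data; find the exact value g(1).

L_0(1) = (-5)/[(-6)] = 5/6
L_1(1) = (1)/[(6)] = 1/6
Sum: 9·(5/6) + (-2)·(1/6) = 43/6

43/6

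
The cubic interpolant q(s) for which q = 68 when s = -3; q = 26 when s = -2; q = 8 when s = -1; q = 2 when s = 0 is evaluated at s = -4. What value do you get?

Using Newton's divided-difference form:
q[-3,-2] = (26 - 68) / (-2 - (-3)) = -42
q[-2,-1] = (8 - 26) / (-1 - (-2)) = -18
q[-1,0] = (2 - 8) / (0 - (-1)) = -6
q[-3,-2,-1] = (-18 - (-42)) / (-1 - (-3)) = 12
q[-2,-1,0] = (-6 - (-18)) / (0 - (-2)) = 6
q[-3,-2,-1,0] = (6 - 12) / (0 - (-3)) = -2
q(-4) = 68 + (-42)·(-1) + 12·(-1)·(-2) + (-2)·(-1)·(-2)·(-3) = 146

146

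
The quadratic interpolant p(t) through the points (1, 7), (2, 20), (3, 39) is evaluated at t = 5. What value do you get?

95

Using Newton's divided-difference form:
p[1,2] = (20 - 7) / (2 - 1) = 13
p[2,3] = (39 - 20) / (3 - 2) = 19
p[1,2,3] = (19 - 13) / (3 - 1) = 3
p(5) = 7 + 13·(4) + 3·(4)·(3) = 95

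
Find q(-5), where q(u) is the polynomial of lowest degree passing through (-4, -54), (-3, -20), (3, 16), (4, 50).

Evaluate each Lagrange basis at u = -5:
L_0(-5) = (-2)·(-8)·(-9)/[(-1)·(-7)·(-8)] = 18/7
L_1(-5) = (-1)·(-8)·(-9)/[(1)·(-6)·(-7)] = -12/7
L_2(-5) = (-1)·(-2)·(-9)/[(7)·(6)·(-1)] = 3/7
L_3(-5) = (-1)·(-2)·(-8)/[(8)·(7)·(1)] = -2/7
Sum: (-54)·(18/7) + (-20)·(-12/7) + 16·(3/7) + 50·(-2/7) = -112

-112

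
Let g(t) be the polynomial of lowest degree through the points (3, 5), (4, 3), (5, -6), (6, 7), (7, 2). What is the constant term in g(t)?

-1356

Build the Lagrange basis polynomials:
L_0(t) = (t - 4)(t - 5)(t - 6)(t - 7) / [24] = (1/24)t^4 - (11/12)t^3 + (179/24)t^2 - (319/12)t + 35
L_1(t) = (t - 3)(t - 5)(t - 6)(t - 7) / [-6] = -(1/6)t^4 + (7/2)t^3 - (161/6)t^2 + (177/2)t - 105
L_2(t) = (t - 3)(t - 4)(t - 6)(t - 7) / [4] = (1/4)t^4 - 5t^3 + (145/4)t^2 - (225/2)t + 126
L_3(t) = (t - 3)(t - 4)(t - 5)(t - 7) / [-6] = -(1/6)t^4 + (19/6)t^3 - (131/6)t^2 + (389/6)t - 70
L_4(t) = (t - 3)(t - 4)(t - 5)(t - 6) / [24] = (1/24)t^4 - (3/4)t^3 + (119/24)t^2 - (57/4)t + 15
g(t) = 5·L_0 + 3·L_1 + (-6)·L_2 + 7·L_3 + 2·L_4
Only the constant term is needed; take it from each L_i and combine:
5·(35) + 3·(-105) + (-6)·(126) + 7·(-70) + 2·(15) = -1356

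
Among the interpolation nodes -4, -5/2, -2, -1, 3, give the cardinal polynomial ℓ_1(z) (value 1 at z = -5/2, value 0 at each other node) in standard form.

ℓ_1(z) = -(16/99)z^4 - (64/99)z^3 + (112/99)z^2 + (544/99)z + 128/33

ℓ_1(z) = (z + 4)(z + 2)(z + 1)(z - 3) / [(3/2)·(-1/2)·(-3/2)·(-11/2)]
       = (z^4 + 4z^3 - 7z^2 - 34z - 24) / (-99/16)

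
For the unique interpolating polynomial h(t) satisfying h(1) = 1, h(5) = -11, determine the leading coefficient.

Build the Lagrange basis polynomials:
L_0(t) = (t - 5) / [-4] = -(1/4)t + 5/4
L_1(t) = (t - 1) / [4] = (1/4)t - 1/4
h(t) = 1·L_0 + (-11)·L_1
Only the coefficient of t is needed; take it from each L_i and combine:
1·(-1/4) + (-11)·(1/4) = -3

-3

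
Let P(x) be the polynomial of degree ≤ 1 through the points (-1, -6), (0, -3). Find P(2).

3

Evaluate each Lagrange basis at x = 2:
L_0(2) = (2)/[(-1)] = -2
L_1(2) = (3)/[(1)] = 3
Sum: (-6)·(-2) + (-3)·(3) = 3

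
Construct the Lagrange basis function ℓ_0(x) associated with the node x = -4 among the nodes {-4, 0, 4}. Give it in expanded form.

ℓ_0(x) = x(x - 4) / [(-4)·(-8)]
       = (x^2 - 4x) / (32)

ℓ_0(x) = (1/32)x^2 - (1/8)x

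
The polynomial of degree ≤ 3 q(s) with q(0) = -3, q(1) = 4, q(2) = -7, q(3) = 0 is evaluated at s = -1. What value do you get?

-64

L_0(-1) = (-2)·(-3)·(-4)/[(-1)·(-2)·(-3)] = 4
L_1(-1) = (-1)·(-3)·(-4)/[(1)·(-1)·(-2)] = -6
L_2(-1) = (-1)·(-2)·(-4)/[(2)·(1)·(-1)] = 4
L_3(-1) = (-1)·(-2)·(-3)/[(3)·(2)·(1)] = -1
Sum: (-3)·(4) + 4·(-6) + (-7)·(4) + 0 = -64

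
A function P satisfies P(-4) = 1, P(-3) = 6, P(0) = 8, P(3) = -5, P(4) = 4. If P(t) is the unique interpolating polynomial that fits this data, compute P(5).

437/14

Using Newton's divided-difference form:
P[-4,-3] = (6 - 1) / (-3 - (-4)) = 5
P[-3,0] = (8 - 6) / (0 - (-3)) = 2/3
P[0,3] = (-5 - 8) / (3 - 0) = -13/3
P[3,4] = (4 - (-5)) / (4 - 3) = 9
P[-4,-3,0] = (2/3 - 5) / (0 - (-4)) = -13/12
P[-3,0,3] = (-13/3 - 2/3) / (3 - (-3)) = -5/6
P[0,3,4] = (9 - (-13/3)) / (4 - 0) = 10/3
P[-4,-3,0,3] = (-5/6 - (-13/12)) / (3 - (-4)) = 1/28
P[-3,0,3,4] = (10/3 - (-5/6)) / (4 - (-3)) = 25/42
P[-4,-3,0,3,4] = (25/42 - 1/28) / (4 - (-4)) = 47/672
P(5) = 1 + 5·(9) + (-13/12)·(9)·(8) + (1/28)·(9)·(8)·(5) + (47/672)·(9)·(8)·(5)·(2) = 437/14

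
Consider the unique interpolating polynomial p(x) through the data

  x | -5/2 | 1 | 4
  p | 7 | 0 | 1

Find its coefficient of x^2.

14/39

Build the Lagrange basis polynomials:
L_0(x) = (x - 1)(x - 4) / [91/4] = (4/91)x^2 - (20/91)x + 16/91
L_1(x) = (x + 5/2)(x - 4) / [-21/2] = -(2/21)x^2 + (1/7)x + 20/21
L_2(x) = (x + 5/2)(x - 1) / [39/2] = (2/39)x^2 + (1/13)x - 5/39
p(x) = 7·L_0 + 0·L_1 + 1·L_2
Only the coefficient of x^2 is needed; take it from each L_i and combine:
7·(4/91) + 0·(-2/21) + 1·(2/39) = 14/39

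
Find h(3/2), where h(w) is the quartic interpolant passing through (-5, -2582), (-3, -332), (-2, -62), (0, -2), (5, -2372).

L_0(3/2) = (9/2)·(7/2)·(3/2)·(-7/2)/[(-2)·(-3)·(-5)·(-10)] = -441/1600
L_1(3/2) = (13/2)·(7/2)·(3/2)·(-7/2)/[(2)·(-1)·(-3)·(-8)] = 637/256
L_2(3/2) = (13/2)·(9/2)·(3/2)·(-7/2)/[(3)·(1)·(-2)·(-7)] = -117/32
L_3(3/2) = (13/2)·(9/2)·(7/2)·(-7/2)/[(5)·(3)·(2)·(-5)] = 1911/800
L_4(3/2) = (13/2)·(9/2)·(7/2)·(3/2)/[(10)·(8)·(7)·(5)] = 351/6400
Sum: (-2582)·(-441/1600) + (-332)·(637/256) + (-62)·(-117/32) + (-2)·(1911/800) + (-2372)·(351/6400) = -181/8

-181/8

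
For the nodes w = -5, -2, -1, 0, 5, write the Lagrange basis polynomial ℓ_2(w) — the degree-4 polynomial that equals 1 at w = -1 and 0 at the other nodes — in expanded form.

ℓ_2(w) = (w + 5)(w + 2)w(w - 5) / [(4)·(1)·(-1)·(-6)]
       = (w^4 + 2w^3 - 25w^2 - 50w) / (24)

ℓ_2(w) = (1/24)w^4 + (1/12)w^3 - (25/24)w^2 - (25/12)w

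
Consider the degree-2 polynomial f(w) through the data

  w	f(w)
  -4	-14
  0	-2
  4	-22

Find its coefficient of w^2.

-1

Build the Lagrange basis polynomials:
L_0(w) = w(w - 4) / [32] = (1/32)w^2 - (1/8)w
L_1(w) = (w + 4)(w - 4) / [-16] = -(1/16)w^2 + 1
L_2(w) = (w + 4)w / [32] = (1/32)w^2 + (1/8)w
f(w) = (-14)·L_0 + (-2)·L_1 + (-22)·L_2
Only the coefficient of w^2 is needed; take it from each L_i and combine:
(-14)·(1/32) + (-2)·(-1/16) + (-22)·(1/32) = -1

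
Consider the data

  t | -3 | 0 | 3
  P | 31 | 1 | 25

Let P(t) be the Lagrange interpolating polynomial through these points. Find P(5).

L_0(5) = (5)·(2)/[(-3)·(-6)] = 5/9
L_1(5) = (8)·(2)/[(3)·(-3)] = -16/9
L_2(5) = (8)·(5)/[(6)·(3)] = 20/9
Sum: 31·(5/9) + 1·(-16/9) + 25·(20/9) = 71

71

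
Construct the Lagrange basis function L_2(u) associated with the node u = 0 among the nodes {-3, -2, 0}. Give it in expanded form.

L_2(u) = (1/6)u^2 + (5/6)u + 1

L_2(u) = (u + 3)(u + 2) / [(3)·(2)]
       = (u^2 + 5u + 6) / (6)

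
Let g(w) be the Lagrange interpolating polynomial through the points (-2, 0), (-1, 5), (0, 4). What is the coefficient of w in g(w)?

-4

L_0(w) = (w + 1)w / [2] = (1/2)w^2 + (1/2)w
L_1(w) = (w + 2)w / [-1] = -w^2 - 2w
L_2(w) = (w + 2)(w + 1) / [2] = (1/2)w^2 + (3/2)w + 1
g(w) = 0·L_0 + 5·L_1 + 4·L_2
Only the coefficient of w is needed; take it from each L_i and combine:
0·(1/2) + 5·(-2) + 4·(3/2) = -4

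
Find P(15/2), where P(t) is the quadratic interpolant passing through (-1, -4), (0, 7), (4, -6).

L_0(15/2) = (15/2)·(7/2)/[(-1)·(-5)] = 21/4
L_1(15/2) = (17/2)·(7/2)/[(1)·(-4)] = -119/16
L_2(15/2) = (17/2)·(15/2)/[(5)·(4)] = 51/16
Sum: (-4)·(21/4) + 7·(-119/16) + (-6)·(51/16) = -1475/16

-1475/16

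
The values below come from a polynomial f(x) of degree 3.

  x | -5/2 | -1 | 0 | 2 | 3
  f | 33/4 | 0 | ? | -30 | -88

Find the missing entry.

2

The 4 known values determine f uniquely (degree ≤ 3).
Evaluate each Lagrange basis at x = 0:
L_0(0) = (1)·(-2)·(-3)/[(-3/2)·(-9/2)·(-11/2)] = -16/99
L_1(0) = (5/2)·(-2)·(-3)/[(3/2)·(-3)·(-4)] = 5/6
L_2(0) = (5/2)·(1)·(-3)/[(9/2)·(3)·(-1)] = 5/9
L_3(0) = (5/2)·(1)·(-2)/[(11/2)·(4)·(1)] = -5/22
Sum: 33/4·(-16/99) + 0 + (-30)·(5/9) + (-88)·(-5/22) = 2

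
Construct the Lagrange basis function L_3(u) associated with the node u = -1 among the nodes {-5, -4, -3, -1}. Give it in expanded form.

L_3(u) = (u + 5)(u + 4)(u + 3) / [(4)·(3)·(2)]
       = (u^3 + 12u^2 + 47u + 60) / (24)

L_3(u) = (1/24)u^3 + (1/2)u^2 + (47/24)u + 5/2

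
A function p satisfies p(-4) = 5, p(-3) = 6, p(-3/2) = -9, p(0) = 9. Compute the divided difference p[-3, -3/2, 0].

p[-3,-3/2] = (-9 - 6) / (-3/2 - (-3)) = -10
p[-3/2,0] = (9 - (-9)) / (0 - (-3/2)) = 12
p[-3,-3/2,0] = (12 - (-10)) / (0 - (-3)) = 22/3

22/3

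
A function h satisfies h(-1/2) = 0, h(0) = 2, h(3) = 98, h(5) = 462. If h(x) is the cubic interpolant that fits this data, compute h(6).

806

Evaluate each Lagrange basis at x = 6:
L_0(6) = (6)·(3)·(1)/[(-1/2)·(-7/2)·(-11/2)] = -144/77
L_1(6) = (13/2)·(3)·(1)/[(1/2)·(-3)·(-5)] = 13/5
L_2(6) = (13/2)·(6)·(1)/[(7/2)·(3)·(-2)] = -13/7
L_3(6) = (13/2)·(6)·(3)/[(11/2)·(5)·(2)] = 117/55
Sum: 0 + 2·(13/5) + 98·(-13/7) + 462·(117/55) = 806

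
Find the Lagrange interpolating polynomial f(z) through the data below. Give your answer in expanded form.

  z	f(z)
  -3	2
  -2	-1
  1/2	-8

f(z) = (2/35)z^2 - (19/7)z - 233/35

Build the Lagrange basis polynomials:
L_0(z) = (z + 2)(z - 1/2) / [7/2] = (2/7)z^2 + (3/7)z - 2/7
L_1(z) = (z + 3)(z - 1/2) / [-5/2] = -(2/5)z^2 - z + 3/5
L_2(z) = (z + 3)(z + 2) / [35/4] = (4/35)z^2 + (4/7)z + 24/35
f(z) = 2·L_0 + (-1)·L_1 + (-8)·L_2
  2·L_0(z) = (4/7)z^2 + (6/7)z - 4/7
  (-1)·L_1(z) = (2/5)z^2 + z - 3/5
  (-8)·L_2(z) = -(32/35)z^2 - (32/7)z - 192/35
Adding term by term: (2/35)z^2 - (19/7)z - 233/35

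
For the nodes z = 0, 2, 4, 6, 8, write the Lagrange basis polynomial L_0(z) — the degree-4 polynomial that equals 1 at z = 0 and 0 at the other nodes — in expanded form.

L_0(z) = (1/384)z^4 - (5/96)z^3 + (35/96)z^2 - (25/24)z + 1

L_0(z) = (z - 2)(z - 4)(z - 6)(z - 8) / [(-2)·(-4)·(-6)·(-8)]
       = (z^4 - 20z^3 + 140z^2 - 400z + 384) / (384)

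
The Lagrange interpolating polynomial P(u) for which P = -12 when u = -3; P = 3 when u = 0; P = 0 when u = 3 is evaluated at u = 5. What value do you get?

-12

L_0(5) = (5)·(2)/[(-3)·(-6)] = 5/9
L_1(5) = (8)·(2)/[(3)·(-3)] = -16/9
L_2(5) = (8)·(5)/[(6)·(3)] = 20/9
Sum: (-12)·(5/9) + 3·(-16/9) + 0 = -12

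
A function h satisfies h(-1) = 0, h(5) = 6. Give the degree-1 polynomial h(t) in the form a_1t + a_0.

h(t) = t + 1

L_0(t) = (t - 5) / [-6] = -(1/6)t + 5/6
L_1(t) = (t + 1) / [6] = (1/6)t + 1/6
h(t) = 0·L_0 + 6·L_1
  0·L_0(t) = 0
  6·L_1(t) = t + 1
Adding term by term: t + 1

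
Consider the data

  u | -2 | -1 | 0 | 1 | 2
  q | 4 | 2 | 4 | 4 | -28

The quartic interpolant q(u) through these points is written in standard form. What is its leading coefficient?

L_0(u) = (u + 1)u(u - 1)(u - 2) / [24] = (1/24)u^4 - (1/12)u^3 - (1/24)u^2 + (1/12)u
L_1(u) = (u + 2)u(u - 1)(u - 2) / [-6] = -(1/6)u^4 + (1/6)u^3 + (2/3)u^2 - (2/3)u
L_2(u) = (u + 2)(u + 1)(u - 1)(u - 2) / [4] = (1/4)u^4 - (5/4)u^2 + 1
L_3(u) = (u + 2)(u + 1)u(u - 2) / [-6] = -(1/6)u^4 - (1/6)u^3 + (2/3)u^2 + (2/3)u
L_4(u) = (u + 2)(u + 1)u(u - 1) / [24] = (1/24)u^4 + (1/12)u^3 - (1/24)u^2 - (1/12)u
q(u) = 4·L_0 + 2·L_1 + 4·L_2 + 4·L_3 + (-28)·L_4
Only the coefficient of u^4 is needed; take it from each L_i and combine:
4·(1/24) + 2·(-1/6) + 4·(1/4) + 4·(-1/6) + (-28)·(1/24) = -1

-1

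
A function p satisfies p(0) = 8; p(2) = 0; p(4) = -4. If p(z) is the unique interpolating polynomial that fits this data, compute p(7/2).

Evaluate each Lagrange basis at z = 7/2:
L_0(7/2) = (3/2)·(-1/2)/[(-2)·(-4)] = -3/32
L_1(7/2) = (7/2)·(-1/2)/[(2)·(-2)] = 7/16
L_2(7/2) = (7/2)·(3/2)/[(4)·(2)] = 21/32
Sum: 8·(-3/32) + 0 + (-4)·(21/32) = -27/8

-27/8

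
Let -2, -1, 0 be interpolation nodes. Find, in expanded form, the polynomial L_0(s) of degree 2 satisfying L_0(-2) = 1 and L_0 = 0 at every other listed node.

L_0(s) = (1/2)s^2 + (1/2)s

L_0(s) = (s + 1)s / [(-1)·(-2)]
       = (s^2 + s) / (2)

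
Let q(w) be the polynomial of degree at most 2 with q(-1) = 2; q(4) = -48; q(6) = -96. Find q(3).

Evaluate each Lagrange basis at w = 3:
L_0(3) = (-1)·(-3)/[(-5)·(-7)] = 3/35
L_1(3) = (4)·(-3)/[(5)·(-2)] = 6/5
L_2(3) = (4)·(-1)/[(7)·(2)] = -2/7
Sum: 2·(3/35) + (-48)·(6/5) + (-96)·(-2/7) = -30

-30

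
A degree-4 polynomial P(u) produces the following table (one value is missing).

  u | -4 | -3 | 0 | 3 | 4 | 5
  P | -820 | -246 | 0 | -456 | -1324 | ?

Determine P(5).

-3070

The 5 known values determine P uniquely (degree ≤ 4).
Evaluate each Lagrange basis at u = 5:
L_0(5) = (8)·(5)·(2)·(1)/[(-1)·(-4)·(-7)·(-8)] = 5/14
L_1(5) = (9)·(5)·(2)·(1)/[(1)·(-3)·(-6)·(-7)] = -5/7
L_2(5) = (9)·(8)·(2)·(1)/[(4)·(3)·(-3)·(-4)] = 1
L_3(5) = (9)·(8)·(5)·(1)/[(7)·(6)·(3)·(-1)] = -20/7
L_4(5) = (9)·(8)·(5)·(2)/[(8)·(7)·(4)·(1)] = 45/14
Sum: (-820)·(5/14) + (-246)·(-5/7) + 0 + (-456)·(-20/7) + (-1324)·(45/14) = -3070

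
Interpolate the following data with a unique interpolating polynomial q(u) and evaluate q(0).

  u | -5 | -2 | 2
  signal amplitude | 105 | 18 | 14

0

Using Newton's divided-difference form:
q[-5,-2] = (18 - 105) / (-2 - (-5)) = -29
q[-2,2] = (14 - 18) / (2 - (-2)) = -1
q[-5,-2,2] = (-1 - (-29)) / (2 - (-5)) = 4
q(0) = 105 + (-29)·(5) + 4·(5)·(2) = 0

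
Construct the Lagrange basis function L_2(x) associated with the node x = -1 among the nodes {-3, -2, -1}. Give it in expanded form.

L_2(x) = (1/2)x^2 + (5/2)x + 3

L_2(x) = (x + 3)(x + 2) / [(2)·(1)]
       = (x^2 + 5x + 6) / (2)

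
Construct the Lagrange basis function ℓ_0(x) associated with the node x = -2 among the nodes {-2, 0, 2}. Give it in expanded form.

ℓ_0(x) = x(x - 2) / [(-2)·(-4)]
       = (x^2 - 2x) / (8)

ℓ_0(x) = (1/8)x^2 - (1/4)x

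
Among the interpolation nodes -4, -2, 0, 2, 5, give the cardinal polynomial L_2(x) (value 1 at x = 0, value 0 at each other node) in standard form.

L_2(x) = (1/80)x^4 - (1/80)x^3 - (3/10)x^2 + (1/20)x + 1

L_2(x) = (x + 4)(x + 2)(x - 2)(x - 5) / [(4)·(2)·(-2)·(-5)]
       = (x^4 - x^3 - 24x^2 + 4x + 80) / (80)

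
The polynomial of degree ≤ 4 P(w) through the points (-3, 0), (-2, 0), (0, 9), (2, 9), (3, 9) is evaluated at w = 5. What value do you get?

42

Evaluate each Lagrange basis at w = 5:
L_0(5) = (7)·(5)·(3)·(2)/[(-1)·(-3)·(-5)·(-6)] = 7/3
L_1(5) = (8)·(5)·(3)·(2)/[(1)·(-2)·(-4)·(-5)] = -6
L_2(5) = (8)·(7)·(3)·(2)/[(3)·(2)·(-2)·(-3)] = 28/3
L_3(5) = (8)·(7)·(5)·(2)/[(5)·(4)·(2)·(-1)] = -14
L_4(5) = (8)·(7)·(5)·(3)/[(6)·(5)·(3)·(1)] = 28/3
Sum: 0 + 0 + 9·(28/3) + 9·(-14) + 9·(28/3) = 42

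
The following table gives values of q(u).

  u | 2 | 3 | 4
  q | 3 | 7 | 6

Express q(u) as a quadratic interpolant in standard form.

q(u) = -(5/2)u^2 + (33/2)u - 20

Newton's divided differences:
q[2,3] = (7 - 3) / (3 - 2) = 4
q[3,4] = (6 - 7) / (4 - 3) = -1
q[2,3,4] = (-1 - 4) / (4 - 2) = -5/2
q(u) = 3 + 4·(u - 2) + (-5/2)·(u - 2)(u - 3)
Expanding: q(u) = -(5/2)u^2 + (33/2)u - 20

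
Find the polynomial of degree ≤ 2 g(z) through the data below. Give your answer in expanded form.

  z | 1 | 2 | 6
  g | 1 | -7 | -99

L_0(z) = (z - 2)(z - 6) / [5] = (1/5)z^2 - (8/5)z + 12/5
L_1(z) = (z - 1)(z - 6) / [-4] = -(1/4)z^2 + (7/4)z - 3/2
L_2(z) = (z - 1)(z - 2) / [20] = (1/20)z^2 - (3/20)z + 1/10
g(z) = 1·L_0 + (-7)·L_1 + (-99)·L_2
  1·L_0(z) = (1/5)z^2 - (8/5)z + 12/5
  (-7)·L_1(z) = (7/4)z^2 - (49/4)z + 21/2
  (-99)·L_2(z) = -(99/20)z^2 + (297/20)z - 99/10
Adding term by term: -3z^2 + z + 3

g(z) = -3z^2 + z + 3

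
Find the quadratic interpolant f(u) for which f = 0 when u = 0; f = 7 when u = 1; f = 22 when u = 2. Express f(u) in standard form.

Newton's divided differences:
f[0,1] = (7 - 0) / (1 - 0) = 7
f[1,2] = (22 - 7) / (2 - 1) = 15
f[0,1,2] = (15 - 7) / (2 - 0) = 4
f(u) = 7·u + 4·u(u - 1)
Expanding: f(u) = 4u^2 + 3u

f(u) = 4u^2 + 3u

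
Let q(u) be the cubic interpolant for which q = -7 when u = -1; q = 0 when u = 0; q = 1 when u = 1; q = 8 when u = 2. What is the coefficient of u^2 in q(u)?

-3

Build the Lagrange basis polynomials:
L_0(u) = u(u - 1)(u - 2) / [-6] = -(1/6)u^3 + (1/2)u^2 - (1/3)u
L_1(u) = (u + 1)(u - 1)(u - 2) / [2] = (1/2)u^3 - u^2 - (1/2)u + 1
L_2(u) = (u + 1)u(u - 2) / [-2] = -(1/2)u^3 + (1/2)u^2 + u
L_3(u) = (u + 1)u(u - 1) / [6] = (1/6)u^3 - (1/6)u
q(u) = (-7)·L_0 + 0·L_1 + 1·L_2 + 8·L_3
Only the coefficient of u^2 is needed; take it from each L_i and combine:
(-7)·(1/2) + 0·(-1) + 1·(1/2) + 8·(0) = -3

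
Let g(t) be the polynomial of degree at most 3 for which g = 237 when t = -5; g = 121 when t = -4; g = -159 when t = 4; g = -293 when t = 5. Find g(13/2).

L_0(13/2) = (21/2)·(5/2)·(3/2)/[(-1)·(-9)·(-10)] = -7/16
L_1(13/2) = (23/2)·(5/2)·(3/2)/[(1)·(-8)·(-9)] = 115/192
L_2(13/2) = (23/2)·(21/2)·(3/2)/[(9)·(8)·(-1)] = -161/64
L_3(13/2) = (23/2)·(21/2)·(5/2)/[(10)·(9)·(1)] = 161/48
Sum: 237·(-7/16) + 121·(115/192) + (-159)·(-161/64) + (-293)·(161/48) = -614

-614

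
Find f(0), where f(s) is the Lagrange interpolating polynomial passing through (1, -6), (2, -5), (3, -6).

L_0(0) = (-2)·(-3)/[(-1)·(-2)] = 3
L_1(0) = (-1)·(-3)/[(1)·(-1)] = -3
L_2(0) = (-1)·(-2)/[(2)·(1)] = 1
Sum: (-6)·(3) + (-5)·(-3) + (-6)·(1) = -9

-9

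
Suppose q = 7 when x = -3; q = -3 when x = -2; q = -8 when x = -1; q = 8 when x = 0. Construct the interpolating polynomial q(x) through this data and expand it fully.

q(x) = (8/3)x^3 + (37/2)x^2 + (191/6)x + 8

Build the Lagrange basis polynomials:
L_0(x) = (x + 2)(x + 1)x / [-6] = -(1/6)x^3 - (1/2)x^2 - (1/3)x
L_1(x) = (x + 3)(x + 1)x / [2] = (1/2)x^3 + 2x^2 + (3/2)x
L_2(x) = (x + 3)(x + 2)x / [-2] = -(1/2)x^3 - (5/2)x^2 - 3x
L_3(x) = (x + 3)(x + 2)(x + 1) / [6] = (1/6)x^3 + x^2 + (11/6)x + 1
q(x) = 7·L_0 + (-3)·L_1 + (-8)·L_2 + 8·L_3
  7·L_0(x) = -(7/6)x^3 - (7/2)x^2 - (7/3)x
  (-3)·L_1(x) = -(3/2)x^3 - 6x^2 - (9/2)x
  (-8)·L_2(x) = 4x^3 + 20x^2 + 24x
  8·L_3(x) = (4/3)x^3 + 8x^2 + (44/3)x + 8
Adding term by term: (8/3)x^3 + (37/2)x^2 + (191/6)x + 8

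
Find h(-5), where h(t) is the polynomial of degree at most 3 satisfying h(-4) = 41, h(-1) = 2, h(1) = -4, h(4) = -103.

86

Using Newton's divided-difference form:
h[-4,-1] = (2 - 41) / (-1 - (-4)) = -13
h[-1,1] = (-4 - 2) / (1 - (-1)) = -3
h[1,4] = (-103 - (-4)) / (4 - 1) = -33
h[-4,-1,1] = (-3 - (-13)) / (1 - (-4)) = 2
h[-1,1,4] = (-33 - (-3)) / (4 - (-1)) = -6
h[-4,-1,1,4] = (-6 - 2) / (4 - (-4)) = -1
h(-5) = 41 + (-13)·(-1) + 2·(-1)·(-4) + (-1)·(-1)·(-4)·(-6) = 86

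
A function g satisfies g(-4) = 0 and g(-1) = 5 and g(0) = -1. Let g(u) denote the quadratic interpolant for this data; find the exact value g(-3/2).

105/16

Evaluate each Lagrange basis at u = -3/2:
L_0(-3/2) = (-1/2)·(-3/2)/[(-3)·(-4)] = 1/16
L_1(-3/2) = (5/2)·(-3/2)/[(3)·(-1)] = 5/4
L_2(-3/2) = (5/2)·(-1/2)/[(4)·(1)] = -5/16
Sum: 0 + 5·(5/4) + (-1)·(-5/16) = 105/16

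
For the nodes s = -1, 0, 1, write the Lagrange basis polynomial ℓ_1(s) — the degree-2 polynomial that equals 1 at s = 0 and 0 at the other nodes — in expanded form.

ℓ_1(s) = (s + 1)(s - 1) / [(1)·(-1)]
       = (s^2 - 1) / (-1)

ℓ_1(s) = -s^2 + 1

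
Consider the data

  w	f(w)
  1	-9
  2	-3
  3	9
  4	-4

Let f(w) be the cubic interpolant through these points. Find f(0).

Evaluate each Lagrange basis at w = 0:
L_0(0) = (-2)·(-3)·(-4)/[(-1)·(-2)·(-3)] = 4
L_1(0) = (-1)·(-3)·(-4)/[(1)·(-1)·(-2)] = -6
L_2(0) = (-1)·(-2)·(-4)/[(2)·(1)·(-1)] = 4
L_3(0) = (-1)·(-2)·(-3)/[(3)·(2)·(1)] = -1
Sum: (-9)·(4) + (-3)·(-6) + 9·(4) + (-4)·(-1) = 22

22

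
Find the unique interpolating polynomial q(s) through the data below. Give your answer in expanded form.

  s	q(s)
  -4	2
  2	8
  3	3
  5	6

q(s) = (127/378)s^3 - (451/378)s^2 - (1024/189)s + 1318/63

Newton's divided differences:
q[-4,2] = (8 - 2) / (2 - (-4)) = 1
q[2,3] = (3 - 8) / (3 - 2) = -5
q[3,5] = (6 - 3) / (5 - 3) = 3/2
q[-4,2,3] = (-5 - 1) / (3 - (-4)) = -6/7
q[2,3,5] = (3/2 - (-5)) / (5 - 2) = 13/6
q[-4,2,3,5] = (13/6 - (-6/7)) / (5 - (-4)) = 127/378
q(s) = 2 + 1·(s + 4) + (-6/7)·(s + 4)(s - 2) + (127/378)·(s + 4)(s - 2)(s - 3)
Expanding: q(s) = (127/378)s^3 - (451/378)s^2 - (1024/189)s + 1318/63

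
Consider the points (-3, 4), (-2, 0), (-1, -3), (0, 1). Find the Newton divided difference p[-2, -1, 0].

7/2

p[-2,-1] = (-3 - 0) / (-1 - (-2)) = -3
p[-1,0] = (1 - (-3)) / (0 - (-1)) = 4
p[-2,-1,0] = (4 - (-3)) / (0 - (-2)) = 7/2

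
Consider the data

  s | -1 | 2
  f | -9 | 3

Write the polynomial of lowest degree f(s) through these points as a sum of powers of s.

Build the Lagrange basis polynomials:
L_0(s) = (s - 2) / [-3] = -(1/3)s + 2/3
L_1(s) = (s + 1) / [3] = (1/3)s + 1/3
f(s) = (-9)·L_0 + 3·L_1
  (-9)·L_0(s) = 3s - 6
  3·L_1(s) = s + 1
Adding term by term: 4s - 5

f(s) = 4s - 5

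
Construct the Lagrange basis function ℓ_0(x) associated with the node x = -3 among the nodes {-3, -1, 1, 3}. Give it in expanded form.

ℓ_0(x) = (x + 1)(x - 1)(x - 3) / [(-2)·(-4)·(-6)]
       = (x^3 - 3x^2 - x + 3) / (-48)

ℓ_0(x) = -(1/48)x^3 + (1/16)x^2 + (1/48)x - 1/16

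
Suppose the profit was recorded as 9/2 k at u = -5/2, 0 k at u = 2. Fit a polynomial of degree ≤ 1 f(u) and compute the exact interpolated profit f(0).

L_0(0) = (-2)/[(-9/2)] = 4/9
L_1(0) = (5/2)/[(9/2)] = 5/9
Sum: 9/2·(4/9) + 0 = 2

2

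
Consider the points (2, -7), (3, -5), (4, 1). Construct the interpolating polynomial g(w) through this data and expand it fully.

g(w) = 2w^2 - 8w + 1

L_0(w) = (w - 3)(w - 4) / [2] = (1/2)w^2 - (7/2)w + 6
L_1(w) = (w - 2)(w - 4) / [-1] = -w^2 + 6w - 8
L_2(w) = (w - 2)(w - 3) / [2] = (1/2)w^2 - (5/2)w + 3
g(w) = (-7)·L_0 + (-5)·L_1 + 1·L_2
  (-7)·L_0(w) = -(7/2)w^2 + (49/2)w - 42
  (-5)·L_1(w) = 5w^2 - 30w + 40
  1·L_2(w) = (1/2)w^2 - (5/2)w + 3
Adding term by term: 2w^2 - 8w + 1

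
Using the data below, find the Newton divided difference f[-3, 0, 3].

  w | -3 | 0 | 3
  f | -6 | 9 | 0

-4/3

f[-3,0] = (9 - (-6)) / (0 - (-3)) = 5
f[0,3] = (0 - 9) / (3 - 0) = -3
f[-3,0,3] = (-3 - 5) / (3 - (-3)) = -4/3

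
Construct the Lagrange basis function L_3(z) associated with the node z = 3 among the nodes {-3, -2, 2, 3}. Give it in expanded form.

L_3(z) = (z + 3)(z + 2)(z - 2) / [(6)·(5)·(1)]
       = (z^3 + 3z^2 - 4z - 12) / (30)

L_3(z) = (1/30)z^3 + (1/10)z^2 - (2/15)z - 2/5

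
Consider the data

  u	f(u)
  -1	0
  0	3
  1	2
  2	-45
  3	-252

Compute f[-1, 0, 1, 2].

f[-1,0] = (3 - 0) / (0 - (-1)) = 3
f[0,1] = (2 - 3) / (1 - 0) = -1
f[1,2] = (-45 - 2) / (2 - 1) = -47
f[-1,0,1] = (-1 - 3) / (1 - (-1)) = -2
f[0,1,2] = (-47 - (-1)) / (2 - 0) = -23
f[-1,0,1,2] = (-23 - (-2)) / (2 - (-1)) = -7

-7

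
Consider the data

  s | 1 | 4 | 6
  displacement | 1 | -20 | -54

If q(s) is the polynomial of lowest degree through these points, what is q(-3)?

Evaluate each Lagrange basis at s = -3:
L_0(-3) = (-7)·(-9)/[(-3)·(-5)] = 21/5
L_1(-3) = (-4)·(-9)/[(3)·(-2)] = -6
L_2(-3) = (-4)·(-7)/[(5)·(2)] = 14/5
Sum: 1·(21/5) + (-20)·(-6) + (-54)·(14/5) = -27

-27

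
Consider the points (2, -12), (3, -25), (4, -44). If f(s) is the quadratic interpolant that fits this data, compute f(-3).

L_0(-3) = (-6)·(-7)/[(-1)·(-2)] = 21
L_1(-3) = (-5)·(-7)/[(1)·(-1)] = -35
L_2(-3) = (-5)·(-6)/[(2)·(1)] = 15
Sum: (-12)·(21) + (-25)·(-35) + (-44)·(15) = -37

-37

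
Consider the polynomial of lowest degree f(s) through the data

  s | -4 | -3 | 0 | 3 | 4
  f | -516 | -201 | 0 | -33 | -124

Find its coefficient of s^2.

-4

L_0(s) = (s + 3)s(s - 3)(s - 4) / [224] = (1/224)s^4 - (1/56)s^3 - (9/224)s^2 + (9/56)s
L_1(s) = (s + 4)s(s - 3)(s - 4) / [-126] = -(1/126)s^4 + (1/42)s^3 + (8/63)s^2 - (8/21)s
L_2(s) = (s + 4)(s + 3)(s - 3)(s - 4) / [144] = (1/144)s^4 - (25/144)s^2 + 1
L_3(s) = (s + 4)(s + 3)s(s - 4) / [-126] = -(1/126)s^4 - (1/42)s^3 + (8/63)s^2 + (8/21)s
L_4(s) = (s + 4)(s + 3)s(s - 3) / [224] = (1/224)s^4 + (1/56)s^3 - (9/224)s^2 - (9/56)s
f(s) = (-516)·L_0 + (-201)·L_1 + 0·L_2 + (-33)·L_3 + (-124)·L_4
Only the coefficient of s^2 is needed; take it from each L_i and combine:
(-516)·(-9/224) + (-201)·(8/63) + 0·(-25/144) + (-33)·(8/63) + (-124)·(-9/224) = -4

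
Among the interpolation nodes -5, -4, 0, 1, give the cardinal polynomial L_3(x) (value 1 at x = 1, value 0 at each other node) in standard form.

L_3(x) = (1/30)x^3 + (3/10)x^2 + (2/3)x

L_3(x) = (x + 5)(x + 4)x / [(6)·(5)·(1)]
       = (x^3 + 9x^2 + 20x) / (30)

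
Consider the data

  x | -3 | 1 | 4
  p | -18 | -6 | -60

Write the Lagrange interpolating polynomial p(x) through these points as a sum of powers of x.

p(x) = -3x^2 - 3x

L_0(x) = (x - 1)(x - 4) / [28] = (1/28)x^2 - (5/28)x + 1/7
L_1(x) = (x + 3)(x - 4) / [-12] = -(1/12)x^2 + (1/12)x + 1
L_2(x) = (x + 3)(x - 1) / [21] = (1/21)x^2 + (2/21)x - 1/7
p(x) = (-18)·L_0 + (-6)·L_1 + (-60)·L_2
  (-18)·L_0(x) = -(9/14)x^2 + (45/14)x - 18/7
  (-6)·L_1(x) = (1/2)x^2 - (1/2)x - 6
  (-60)·L_2(x) = -(20/7)x^2 - (40/7)x + 60/7
Adding term by term: -3x^2 - 3x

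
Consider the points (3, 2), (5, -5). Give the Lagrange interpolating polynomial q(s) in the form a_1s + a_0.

L_0(s) = (s - 5) / [-2] = -(1/2)s + 5/2
L_1(s) = (s - 3) / [2] = (1/2)s - 3/2
q(s) = 2·L_0 + (-5)·L_1
  2·L_0(s) = -s + 5
  (-5)·L_1(s) = -(5/2)s + 15/2
Adding term by term: -(7/2)s + 25/2

q(s) = -(7/2)s + 25/2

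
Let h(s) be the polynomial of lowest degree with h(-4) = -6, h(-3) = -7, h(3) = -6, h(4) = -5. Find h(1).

-52/7

Using Newton's divided-difference form:
h[-4,-3] = (-7 - (-6)) / (-3 - (-4)) = -1
h[-3,3] = (-6 - (-7)) / (3 - (-3)) = 1/6
h[3,4] = (-5 - (-6)) / (4 - 3) = 1
h[-4,-3,3] = (1/6 - (-1)) / (3 - (-4)) = 1/6
h[-3,3,4] = (1 - 1/6) / (4 - (-3)) = 5/42
h[-4,-3,3,4] = (5/42 - 1/6) / (4 - (-4)) = -1/168
h(1) = -6 + (-1)·(5) + (1/6)·(5)·(4) + (-1/168)·(5)·(4)·(-2) = -52/7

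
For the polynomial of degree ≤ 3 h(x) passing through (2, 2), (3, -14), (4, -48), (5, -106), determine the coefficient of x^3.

The leading coefficient equals the top divided difference h[2,3,4,5].
h[2,3] = (-14 - 2) / (3 - 2) = -16
h[3,4] = (-48 - (-14)) / (4 - 3) = -34
h[4,5] = (-106 - (-48)) / (5 - 4) = -58
h[2,3,4] = (-34 - (-16)) / (4 - 2) = -9
h[3,4,5] = (-58 - (-34)) / (5 - 3) = -12
h[2,3,4,5] = (-12 - (-9)) / (5 - 2) = -1

-1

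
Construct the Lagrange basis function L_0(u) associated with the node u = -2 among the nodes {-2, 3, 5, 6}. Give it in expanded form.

L_0(u) = -(1/280)u^3 + (1/20)u^2 - (9/40)u + 9/28

L_0(u) = (u - 3)(u - 5)(u - 6) / [(-5)·(-7)·(-8)]
       = (u^3 - 14u^2 + 63u - 90) / (-280)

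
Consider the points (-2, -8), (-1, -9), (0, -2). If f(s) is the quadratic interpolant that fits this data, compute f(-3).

1

L_0(-3) = (-2)·(-3)/[(-1)·(-2)] = 3
L_1(-3) = (-1)·(-3)/[(1)·(-1)] = -3
L_2(-3) = (-1)·(-2)/[(2)·(1)] = 1
Sum: (-8)·(3) + (-9)·(-3) + (-2)·(1) = 1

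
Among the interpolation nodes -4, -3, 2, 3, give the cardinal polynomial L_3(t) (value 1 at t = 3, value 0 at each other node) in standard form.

L_3(t) = (1/42)t^3 + (5/42)t^2 - (1/21)t - 4/7

L_3(t) = (t + 4)(t + 3)(t - 2) / [(7)·(6)·(1)]
       = (t^3 + 5t^2 - 2t - 24) / (42)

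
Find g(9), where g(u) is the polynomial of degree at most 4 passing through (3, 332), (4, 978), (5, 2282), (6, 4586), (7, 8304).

21998

Evaluate each Lagrange basis at u = 9:
L_0(9) = (5)·(4)·(3)·(2)/[(-1)·(-2)·(-3)·(-4)] = 5
L_1(9) = (6)·(4)·(3)·(2)/[(1)·(-1)·(-2)·(-3)] = -24
L_2(9) = (6)·(5)·(3)·(2)/[(2)·(1)·(-1)·(-2)] = 45
L_3(9) = (6)·(5)·(4)·(2)/[(3)·(2)·(1)·(-1)] = -40
L_4(9) = (6)·(5)·(4)·(3)/[(4)·(3)·(2)·(1)] = 15
Sum: 332·(5) + 978·(-24) + 2282·(45) + 4586·(-40) + 8304·(15) = 21998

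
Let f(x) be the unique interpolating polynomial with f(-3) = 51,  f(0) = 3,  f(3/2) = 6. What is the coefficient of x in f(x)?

-4

Build the Lagrange basis polynomials:
L_0(x) = x(x - 3/2) / [27/2] = (2/27)x^2 - (1/9)x
L_1(x) = (x + 3)(x - 3/2) / [-9/2] = -(2/9)x^2 - (1/3)x + 1
L_2(x) = (x + 3)x / [27/4] = (4/27)x^2 + (4/9)x
f(x) = 51·L_0 + 3·L_1 + 6·L_2
Only the coefficient of x is needed; take it from each L_i and combine:
51·(-1/9) + 3·(-1/3) + 6·(4/9) = -4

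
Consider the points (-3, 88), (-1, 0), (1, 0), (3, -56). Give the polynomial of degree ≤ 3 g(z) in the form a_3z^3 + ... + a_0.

Newton's divided differences:
g[-3,-1] = (0 - 88) / (-1 - (-3)) = -44
g[-1,1] = (0 - 0) / (1 - (-1)) = 0
g[1,3] = (-56 - 0) / (3 - 1) = -28
g[-3,-1,1] = (0 - (-44)) / (1 - (-3)) = 11
g[-1,1,3] = (-28 - 0) / (3 - (-1)) = -7
g[-3,-1,1,3] = (-7 - 11) / (3 - (-3)) = -3
g(z) = 88 + (-44)·(z + 3) + 11·(z + 3)(z + 1) + (-3)·(z + 3)(z + 1)(z - 1)
Expanding: g(z) = -3z^3 + 2z^2 + 3z - 2

g(z) = -3z^3 + 2z^2 + 3z - 2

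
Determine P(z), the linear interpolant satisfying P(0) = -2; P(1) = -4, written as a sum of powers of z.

P(z) = -2z - 2

Build the Lagrange basis polynomials:
L_0(z) = (z - 1) / [-1] = -z + 1
L_1(z) = z / [1] = z
P(z) = (-2)·L_0 + (-4)·L_1
  (-2)·L_0(z) = 2z - 2
  (-4)·L_1(z) = -4z
Adding term by term: -2z - 2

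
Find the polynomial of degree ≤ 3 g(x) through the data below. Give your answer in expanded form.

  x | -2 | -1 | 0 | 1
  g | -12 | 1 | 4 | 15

g(x) = 3x^3 + 4x^2 + 4x + 4

Newton's divided differences:
g[-2,-1] = (1 - (-12)) / (-1 - (-2)) = 13
g[-1,0] = (4 - 1) / (0 - (-1)) = 3
g[0,1] = (15 - 4) / (1 - 0) = 11
g[-2,-1,0] = (3 - 13) / (0 - (-2)) = -5
g[-1,0,1] = (11 - 3) / (1 - (-1)) = 4
g[-2,-1,0,1] = (4 - (-5)) / (1 - (-2)) = 3
g(x) = -12 + 13·(x + 2) + (-5)·(x + 2)(x + 1) + 3·(x + 2)(x + 1)x
Expanding: g(x) = 3x^3 + 4x^2 + 4x + 4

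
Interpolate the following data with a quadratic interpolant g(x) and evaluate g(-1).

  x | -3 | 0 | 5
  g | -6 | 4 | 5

29/20

Using Newton's divided-difference form:
g[-3,0] = (4 - (-6)) / (0 - (-3)) = 10/3
g[0,5] = (5 - 4) / (5 - 0) = 1/5
g[-3,0,5] = (1/5 - 10/3) / (5 - (-3)) = -47/120
g(-1) = -6 + (10/3)·(2) + (-47/120)·(2)·(-1) = 29/20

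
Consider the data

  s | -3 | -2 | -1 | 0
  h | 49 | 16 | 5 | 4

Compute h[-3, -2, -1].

h[-3,-2] = (16 - 49) / (-2 - (-3)) = -33
h[-2,-1] = (5 - 16) / (-1 - (-2)) = -11
h[-3,-2,-1] = (-11 - (-33)) / (-1 - (-3)) = 11

11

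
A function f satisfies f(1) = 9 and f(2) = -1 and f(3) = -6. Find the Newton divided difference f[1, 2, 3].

5/2

f[1,2] = (-1 - 9) / (2 - 1) = -10
f[2,3] = (-6 - (-1)) / (3 - 2) = -5
f[1,2,3] = (-5 - (-10)) / (3 - 1) = 5/2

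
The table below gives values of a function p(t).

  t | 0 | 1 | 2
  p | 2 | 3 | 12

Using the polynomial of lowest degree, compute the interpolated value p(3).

29

Evaluate each Lagrange basis at t = 3:
L_0(3) = (2)·(1)/[(-1)·(-2)] = 1
L_1(3) = (3)·(1)/[(1)·(-1)] = -3
L_2(3) = (3)·(2)/[(2)·(1)] = 3
Sum: 2·(1) + 3·(-3) + 12·(3) = 29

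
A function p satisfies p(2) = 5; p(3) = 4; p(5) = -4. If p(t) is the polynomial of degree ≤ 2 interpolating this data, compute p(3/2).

19/4

Evaluate each Lagrange basis at t = 3/2:
L_0(3/2) = (-3/2)·(-7/2)/[(-1)·(-3)] = 7/4
L_1(3/2) = (-1/2)·(-7/2)/[(1)·(-2)] = -7/8
L_2(3/2) = (-1/2)·(-3/2)/[(3)·(2)] = 1/8
Sum: 5·(7/4) + 4·(-7/8) + (-4)·(1/8) = 19/4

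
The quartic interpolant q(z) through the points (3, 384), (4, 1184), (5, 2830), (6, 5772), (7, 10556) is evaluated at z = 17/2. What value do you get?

180931/8

Using Newton's divided-difference form:
q[3,4] = (1184 - 384) / (4 - 3) = 800
q[4,5] = (2830 - 1184) / (5 - 4) = 1646
q[5,6] = (5772 - 2830) / (6 - 5) = 2942
q[6,7] = (10556 - 5772) / (7 - 6) = 4784
q[3,4,5] = (1646 - 800) / (5 - 3) = 423
q[4,5,6] = (2942 - 1646) / (6 - 4) = 648
q[5,6,7] = (4784 - 2942) / (7 - 5) = 921
q[3,4,5,6] = (648 - 423) / (6 - 3) = 75
q[4,5,6,7] = (921 - 648) / (7 - 4) = 91
q[3,4,5,6,7] = (91 - 75) / (7 - 3) = 4
q(17/2) = 384 + 800·(11/2) + 423·(11/2)·(9/2) + 75·(11/2)·(9/2)·(7/2) + 4·(11/2)·(9/2)·(7/2)·(5/2) = 180931/8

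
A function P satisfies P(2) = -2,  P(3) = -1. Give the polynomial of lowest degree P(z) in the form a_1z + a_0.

P(z) = z - 4

Build the Lagrange basis polynomials:
L_0(z) = (z - 3) / [-1] = -z + 3
L_1(z) = (z - 2) / [1] = z - 2
P(z) = (-2)·L_0 + (-1)·L_1
  (-2)·L_0(z) = 2z - 6
  (-1)·L_1(z) = -z + 2
Adding term by term: z - 4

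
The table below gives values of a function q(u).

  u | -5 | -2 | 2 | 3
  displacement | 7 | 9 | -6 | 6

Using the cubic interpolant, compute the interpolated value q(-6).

Using Newton's divided-difference form:
q[-5,-2] = (9 - 7) / (-2 - (-5)) = 2/3
q[-2,2] = (-6 - 9) / (2 - (-2)) = -15/4
q[2,3] = (6 - (-6)) / (3 - 2) = 12
q[-5,-2,2] = (-15/4 - 2/3) / (2 - (-5)) = -53/84
q[-2,2,3] = (12 - (-15/4)) / (3 - (-2)) = 63/20
q[-5,-2,2,3] = (63/20 - (-53/84)) / (3 - (-5)) = 397/840
q(-6) = 7 + (2/3)·(-1) + (-53/84)·(-1)·(-4) + (397/840)·(-1)·(-4)·(-8) = -396/35

-396/35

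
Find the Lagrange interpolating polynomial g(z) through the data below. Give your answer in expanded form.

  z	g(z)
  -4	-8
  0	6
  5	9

Build the Lagrange basis polynomials:
L_0(z) = z(z - 5) / [36] = (1/36)z^2 - (5/36)z
L_1(z) = (z + 4)(z - 5) / [-20] = -(1/20)z^2 + (1/20)z + 1
L_2(z) = (z + 4)z / [45] = (1/45)z^2 + (4/45)z
g(z) = (-8)·L_0 + 6·L_1 + 9·L_2
  (-8)·L_0(z) = -(2/9)z^2 + (10/9)z
  6·L_1(z) = -(3/10)z^2 + (3/10)z + 6
  9·L_2(z) = (1/5)z^2 + (4/5)z
Adding term by term: -(29/90)z^2 + (199/90)z + 6

g(z) = -(29/90)z^2 + (199/90)z + 6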